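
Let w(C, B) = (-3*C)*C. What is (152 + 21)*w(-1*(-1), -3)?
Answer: -519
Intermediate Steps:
w(C, B) = -3*C²
(152 + 21)*w(-1*(-1), -3) = (152 + 21)*(-3*(-1*(-1))²) = 173*(-3*1²) = 173*(-3*1) = 173*(-3) = -519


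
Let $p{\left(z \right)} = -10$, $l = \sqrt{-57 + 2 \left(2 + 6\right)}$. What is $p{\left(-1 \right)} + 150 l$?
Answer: $-10 + 150 i \sqrt{41} \approx -10.0 + 960.47 i$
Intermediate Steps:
$l = i \sqrt{41}$ ($l = \sqrt{-57 + 2 \cdot 8} = \sqrt{-57 + 16} = \sqrt{-41} = i \sqrt{41} \approx 6.4031 i$)
$p{\left(-1 \right)} + 150 l = -10 + 150 i \sqrt{41}$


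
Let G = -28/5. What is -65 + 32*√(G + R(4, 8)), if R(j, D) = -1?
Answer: -65 + 32*I*√165/5 ≈ -65.0 + 82.209*I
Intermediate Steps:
G = -28/5 ≈ -5.6000
-65 + 32*√(G + R(4, 8)) = -65 + 32*√(-28/5 - 1) = -65 + 32*√(-33/5) = -65 + 32*(I*√165/5) = -65 + 32*I*√165/5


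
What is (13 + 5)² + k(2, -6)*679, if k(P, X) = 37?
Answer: 25447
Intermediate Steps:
(13 + 5)² + k(2, -6)*679 = (13 + 5)² + 37*679 = 18² + 25123 = 324 + 25123 = 25447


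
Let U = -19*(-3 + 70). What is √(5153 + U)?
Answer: 2*√970 ≈ 62.290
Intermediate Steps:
U = -1273 (U = -19*67 = -1273)
√(5153 + U) = √(5153 - 1273) = √3880 = 2*√970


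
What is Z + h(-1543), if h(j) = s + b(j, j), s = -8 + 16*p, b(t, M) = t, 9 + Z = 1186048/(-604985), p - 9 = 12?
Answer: -741687688/604985 ≈ -1226.0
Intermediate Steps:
p = 21 (p = 9 + 12 = 21)
Z = -6630913/604985 (Z = -9 + 1186048/(-604985) = -9 + 1186048*(-1/604985) = -9 - 1186048/604985 = -6630913/604985 ≈ -10.960)
s = 328 (s = -8 + 16*21 = -8 + 336 = 328)
h(j) = 328 + j
Z + h(-1543) = -6630913/604985 + (328 - 1543) = -6630913/604985 - 1215 = -741687688/604985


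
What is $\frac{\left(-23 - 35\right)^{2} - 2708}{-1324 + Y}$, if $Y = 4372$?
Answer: $\frac{82}{381} \approx 0.21522$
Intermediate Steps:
$\frac{\left(-23 - 35\right)^{2} - 2708}{-1324 + Y} = \frac{\left(-23 - 35\right)^{2} - 2708}{-1324 + 4372} = \frac{\left(-58\right)^{2} - 2708}{3048} = \left(3364 - 2708\right) \frac{1}{3048} = 656 \cdot \frac{1}{3048} = \frac{82}{381}$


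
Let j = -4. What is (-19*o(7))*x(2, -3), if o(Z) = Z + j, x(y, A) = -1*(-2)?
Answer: -114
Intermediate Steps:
x(y, A) = 2
o(Z) = -4 + Z (o(Z) = Z - 4 = -4 + Z)
(-19*o(7))*x(2, -3) = -19*(-4 + 7)*2 = -19*3*2 = -57*2 = -114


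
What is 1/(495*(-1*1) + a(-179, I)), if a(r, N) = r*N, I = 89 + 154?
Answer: -1/43992 ≈ -2.2731e-5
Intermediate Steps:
I = 243
a(r, N) = N*r
1/(495*(-1*1) + a(-179, I)) = 1/(495*(-1*1) + 243*(-179)) = 1/(495*(-1) - 43497) = 1/(-495 - 43497) = 1/(-43992) = -1/43992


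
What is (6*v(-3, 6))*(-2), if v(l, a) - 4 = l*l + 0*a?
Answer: -156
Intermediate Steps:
v(l, a) = 4 + l**2 (v(l, a) = 4 + (l*l + 0*a) = 4 + (l**2 + 0) = 4 + l**2)
(6*v(-3, 6))*(-2) = (6*(4 + (-3)**2))*(-2) = (6*(4 + 9))*(-2) = (6*13)*(-2) = 78*(-2) = -156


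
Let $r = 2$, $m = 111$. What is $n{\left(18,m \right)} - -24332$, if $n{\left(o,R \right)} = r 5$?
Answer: $24342$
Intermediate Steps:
$n{\left(o,R \right)} = 10$ ($n{\left(o,R \right)} = 2 \cdot 5 = 10$)
$n{\left(18,m \right)} - -24332 = 10 - -24332 = 10 + 24332 = 24342$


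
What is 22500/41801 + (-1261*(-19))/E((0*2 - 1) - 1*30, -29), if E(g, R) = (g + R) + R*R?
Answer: 1019082659/32646581 ≈ 31.216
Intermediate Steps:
E(g, R) = R + g + R² (E(g, R) = (R + g) + R² = R + g + R²)
22500/41801 + (-1261*(-19))/E((0*2 - 1) - 1*30, -29) = 22500/41801 + (-1261*(-19))/(-29 + ((0*2 - 1) - 1*30) + (-29)²) = 22500*(1/41801) + 23959/(-29 + ((0 - 1) - 30) + 841) = 22500/41801 + 23959/(-29 + (-1 - 30) + 841) = 22500/41801 + 23959/(-29 - 31 + 841) = 22500/41801 + 23959/781 = 1019082659/32646581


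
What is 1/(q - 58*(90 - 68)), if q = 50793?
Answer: 1/49517 ≈ 2.0195e-5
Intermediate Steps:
1/(q - 58*(90 - 68)) = 1/(50793 - 58*(90 - 68)) = 1/(50793 - 58*22) = 1/(50793 - 1276) = 1/49517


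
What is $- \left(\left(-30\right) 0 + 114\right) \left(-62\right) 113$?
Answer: $798684$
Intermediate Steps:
$- \left(\left(-30\right) 0 + 114\right) \left(-62\right) 113 = - \left(0 + 114\right) \left(-62\right) 113 = - 114 \left(-62\right) 113 = - \left(-7068\right) 113 = \left(-1\right) \left(-798684\right) = 798684$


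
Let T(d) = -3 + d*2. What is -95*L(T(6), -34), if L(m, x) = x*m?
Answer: 29070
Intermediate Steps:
T(d) = -3 + 2*d
L(m, x) = m*x
-95*L(T(6), -34) = -95*(-3 + 2*6)*(-34) = -95*(-3 + 12)*(-34) = -855*(-34) = -95*(-306) = 29070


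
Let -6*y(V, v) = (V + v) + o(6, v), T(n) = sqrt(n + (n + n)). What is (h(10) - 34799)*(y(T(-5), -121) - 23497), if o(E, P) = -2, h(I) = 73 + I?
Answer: 815010174 + 5786*I*sqrt(15) ≈ 8.1501e+8 + 22409.0*I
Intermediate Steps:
T(n) = sqrt(3)*sqrt(n) (T(n) = sqrt(n + 2*n) = sqrt(3*n) = sqrt(3)*sqrt(n))
y(V, v) = 1/3 - V/6 - v/6 (y(V, v) = -((V + v) - 2)/6 = -(-2 + V + v)/6 = 1/3 - V/6 - v/6)
(h(10) - 34799)*(y(T(-5), -121) - 23497) = ((73 + 10) - 34799)*((1/3 - sqrt(3)*sqrt(-5)/6 - 1/6*(-121)) - 23497) = (83 - 34799)*((1/3 - sqrt(3)*I*sqrt(5)/6 + 121/6) - 23497) = -34716*((1/3 - I*sqrt(15)/6 + 121/6) - 23497) = -34716*((41/2 - I*sqrt(15)/6) - 23497) = -34716*(-46953/2 - I*sqrt(15)/6) = 815010174 + 5786*I*sqrt(15)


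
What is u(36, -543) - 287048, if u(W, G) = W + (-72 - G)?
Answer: -286541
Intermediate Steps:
u(W, G) = -72 + W - G
u(36, -543) - 287048 = (-72 + 36 - 1*(-543)) - 287048 = (-72 + 36 + 543) - 287048 = 507 - 287048 = -286541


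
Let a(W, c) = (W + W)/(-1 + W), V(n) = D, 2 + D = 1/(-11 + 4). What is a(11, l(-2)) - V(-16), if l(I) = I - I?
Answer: 152/35 ≈ 4.3429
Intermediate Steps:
l(I) = 0
D = -15/7 (D = -2 + 1/(-11 + 4) = -2 + 1/(-7) = -2 - ⅐ = -15/7 ≈ -2.1429)
V(n) = -15/7
a(W, c) = 2*W/(-1 + W) (a(W, c) = (2*W)/(-1 + W) = 2*W/(-1 + W))
a(11, l(-2)) - V(-16) = 2*11/(-1 + 11) - 1*(-15/7) = 2*11/10 + 15/7 = 2*11*(⅒) + 15/7 = 11/5 + 15/7 = 152/35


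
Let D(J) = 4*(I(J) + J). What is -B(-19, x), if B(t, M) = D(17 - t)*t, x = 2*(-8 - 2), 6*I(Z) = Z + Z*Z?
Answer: 19608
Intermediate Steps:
I(Z) = Z/6 + Z²/6 (I(Z) = (Z + Z*Z)/6 = (Z + Z²)/6 = Z/6 + Z²/6)
x = -20 (x = 2*(-10) = -20)
D(J) = 4*J + 2*J*(1 + J)/3 (D(J) = 4*(J*(1 + J)/6 + J) = 4*(J + J*(1 + J)/6) = 4*J + 2*J*(1 + J)/3)
B(t, M) = 2*t*(17 - t)*(24 - t)/3 (B(t, M) = (2*(17 - t)*(7 + (17 - t))/3)*t = (2*(17 - t)*(24 - t)/3)*t = 2*t*(17 - t)*(24 - t)/3)
-B(-19, x) = -2*(-19)*(408 + (-19)² - 41*(-19))/3 = -2*(-19)*(408 + 361 + 779)/3 = -2*(-19)*1548/3 = -1*(-19608) = 19608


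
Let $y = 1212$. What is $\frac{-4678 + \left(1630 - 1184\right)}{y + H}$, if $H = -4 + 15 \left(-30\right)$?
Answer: $- \frac{2116}{379} \approx -5.5831$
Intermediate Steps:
$H = -454$ ($H = -4 - 450 = -454$)
$\frac{-4678 + \left(1630 - 1184\right)}{y + H} = \frac{-4678 + \left(1630 - 1184\right)}{1212 - 454} = \frac{-4678 + \left(1630 - 1184\right)}{758} = \left(-4678 + 446\right) \frac{1}{758} = \left(-4232\right) \frac{1}{758} = - \frac{2116}{379}$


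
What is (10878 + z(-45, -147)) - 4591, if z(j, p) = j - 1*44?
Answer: 6198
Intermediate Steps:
z(j, p) = -44 + j (z(j, p) = j - 44 = -44 + j)
(10878 + z(-45, -147)) - 4591 = (10878 + (-44 - 45)) - 4591 = (10878 - 89) - 4591 = 10789 - 4591 = 6198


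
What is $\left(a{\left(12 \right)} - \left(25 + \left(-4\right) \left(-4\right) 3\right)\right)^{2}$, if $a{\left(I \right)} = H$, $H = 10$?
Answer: $3969$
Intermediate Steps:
$a{\left(I \right)} = 10$
$\left(a{\left(12 \right)} - \left(25 + \left(-4\right) \left(-4\right) 3\right)\right)^{2} = \left(10 - \left(25 + \left(-4\right) \left(-4\right) 3\right)\right)^{2} = \left(10 - \left(25 + 16 \cdot 3\right)\right)^{2} = \left(10 - 73\right)^{2} = \left(-63\right)^{2} = 3969$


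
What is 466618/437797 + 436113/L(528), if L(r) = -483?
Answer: -63567862189/70485317 ≈ -901.86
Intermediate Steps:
466618/437797 + 436113/L(528) = 466618/437797 + 436113/(-483) = 466618*(1/437797) + 436113*(-1/483) = 466618/437797 - 145371/161 = -63567862189/70485317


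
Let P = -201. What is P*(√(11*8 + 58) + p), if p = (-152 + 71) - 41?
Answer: 24522 - 201*√146 ≈ 22093.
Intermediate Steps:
p = -122 (p = -81 - 41 = -122)
P*(√(11*8 + 58) + p) = -201*(√(11*8 + 58) - 122) = -201*(√(88 + 58) - 122) = -201*(√146 - 122) = -201*(-122 + √146) = 24522 - 201*√146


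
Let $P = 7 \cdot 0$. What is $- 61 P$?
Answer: $0$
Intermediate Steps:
$P = 0$
$- 61 P = \left(-61\right) 0 = 0$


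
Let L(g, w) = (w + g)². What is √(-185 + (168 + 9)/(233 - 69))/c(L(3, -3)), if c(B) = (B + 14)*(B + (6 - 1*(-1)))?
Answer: I*√1236683/8036 ≈ 0.13839*I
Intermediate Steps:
L(g, w) = (g + w)²
c(B) = (7 + B)*(14 + B) (c(B) = (14 + B)*(B + (6 + 1)) = (14 + B)*(B + 7) = (14 + B)*(7 + B) = (7 + B)*(14 + B))
√(-185 + (168 + 9)/(233 - 69))/c(L(3, -3)) = √(-185 + (168 + 9)/(233 - 69))/(98 + ((3 - 3)²)² + 21*(3 - 3)²) = √(-185 + 177/164)/(98 + (0²)² + 21*0²) = √(-185 + 177*(1/164))/(98 + 0² + 21*0) = √(-185 + 177/164)/(98 + 0 + 0) = √(-30163/164)/98 = (I*√1236683/82)*(1/98) = I*√1236683/8036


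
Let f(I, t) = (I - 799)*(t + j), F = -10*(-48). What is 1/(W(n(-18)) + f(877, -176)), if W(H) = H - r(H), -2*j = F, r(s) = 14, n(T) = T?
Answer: -1/32480 ≈ -3.0788e-5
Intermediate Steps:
F = 480
j = -240 (j = -1/2*480 = -240)
W(H) = -14 + H (W(H) = H - 1*14 = H - 14 = -14 + H)
f(I, t) = (-799 + I)*(-240 + t) (f(I, t) = (I - 799)*(t - 240) = (-799 + I)*(-240 + t))
1/(W(n(-18)) + f(877, -176)) = 1/((-14 - 18) + (191760 - 799*(-176) - 240*877 + 877*(-176))) = 1/(-32 + (191760 + 140624 - 210480 - 154352)) = 1/(-32 - 32448) = 1/(-32480) = -1/32480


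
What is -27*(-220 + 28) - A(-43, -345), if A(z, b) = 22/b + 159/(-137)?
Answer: 245079629/47265 ≈ 5185.2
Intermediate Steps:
A(z, b) = -159/137 + 22/b (A(z, b) = 22/b + 159*(-1/137) = 22/b - 159/137 = -159/137 + 22/b)
-27*(-220 + 28) - A(-43, -345) = -27*(-220 + 28) - (-159/137 + 22/(-345)) = -27*(-192) - (-159/137 + 22*(-1/345)) = 5184 - (-159/137 - 22/345) = 5184 - 1*(-57869/47265) = 5184 + 57869/47265 = 245079629/47265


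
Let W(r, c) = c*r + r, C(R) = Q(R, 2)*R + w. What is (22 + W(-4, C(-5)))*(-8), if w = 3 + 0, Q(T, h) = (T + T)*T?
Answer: -8048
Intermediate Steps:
Q(T, h) = 2*T² (Q(T, h) = (2*T)*T = 2*T²)
w = 3
C(R) = 3 + 2*R³ (C(R) = (2*R²)*R + 3 = 2*R³ + 3 = 3 + 2*R³)
W(r, c) = r + c*r
(22 + W(-4, C(-5)))*(-8) = (22 - 4*(1 + (3 + 2*(-5)³)))*(-8) = (22 - 4*(1 + (3 + 2*(-125))))*(-8) = (22 - 4*(1 + (3 - 250)))*(-8) = (22 - 4*(1 - 247))*(-8) = (22 - 4*(-246))*(-8) = (22 + 984)*(-8) = 1006*(-8) = -8048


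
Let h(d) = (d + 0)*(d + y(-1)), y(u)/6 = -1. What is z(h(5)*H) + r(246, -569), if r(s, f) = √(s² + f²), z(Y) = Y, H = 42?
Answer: -210 + √384277 ≈ 409.90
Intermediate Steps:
y(u) = -6 (y(u) = 6*(-1) = -6)
h(d) = d*(-6 + d) (h(d) = (d + 0)*(d - 6) = d*(-6 + d))
r(s, f) = √(f² + s²)
z(h(5)*H) + r(246, -569) = (5*(-6 + 5))*42 + √((-569)² + 246²) = (5*(-1))*42 + √(323761 + 60516) = -5*42 + √384277 = -210 + √384277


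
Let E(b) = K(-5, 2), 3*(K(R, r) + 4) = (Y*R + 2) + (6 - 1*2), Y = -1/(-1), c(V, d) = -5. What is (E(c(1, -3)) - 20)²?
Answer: 5041/9 ≈ 560.11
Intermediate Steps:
Y = 1 (Y = -1*(-1) = 1)
K(R, r) = -2 + R/3 (K(R, r) = -4 + ((1*R + 2) + (6 - 1*2))/3 = -4 + ((R + 2) + (6 - 2))/3 = -4 + ((2 + R) + 4)/3 = -4 + (6 + R)/3 = -4 + (2 + R/3) = -2 + R/3)
E(b) = -11/3 (E(b) = -2 + (⅓)*(-5) = -2 - 5/3 = -11/3)
(E(c(1, -3)) - 20)² = (-11/3 - 20)² = (-71/3)² = 5041/9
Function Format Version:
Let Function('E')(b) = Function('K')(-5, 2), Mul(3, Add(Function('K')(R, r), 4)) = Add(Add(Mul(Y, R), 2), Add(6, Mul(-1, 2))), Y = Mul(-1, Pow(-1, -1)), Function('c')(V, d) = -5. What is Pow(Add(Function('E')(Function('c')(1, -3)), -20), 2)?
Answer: Rational(5041, 9) ≈ 560.11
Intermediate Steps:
Y = 1 (Y = Mul(-1, -1) = 1)
Function('K')(R, r) = Add(-2, Mul(Rational(1, 3), R)) (Function('K')(R, r) = Add(-4, Mul(Rational(1, 3), Add(Add(Mul(1, R), 2), Add(6, Mul(-1, 2))))) = Add(-4, Mul(Rational(1, 3), Add(Add(R, 2), Add(6, -2)))) = Add(-4, Mul(Rational(1, 3), Add(Add(2, R), 4))) = Add(-4, Mul(Rational(1, 3), Add(6, R))) = Add(-4, Add(2, Mul(Rational(1, 3), R))) = Add(-2, Mul(Rational(1, 3), R)))
Function('E')(b) = Rational(-11, 3) (Function('E')(b) = Add(-2, Mul(Rational(1, 3), -5)) = Add(-2, Rational(-5, 3)) = Rational(-11, 3))
Pow(Add(Function('E')(Function('c')(1, -3)), -20), 2) = Pow(Add(Rational(-11, 3), -20), 2) = Pow(Rational(-71, 3), 2) = Rational(5041, 9)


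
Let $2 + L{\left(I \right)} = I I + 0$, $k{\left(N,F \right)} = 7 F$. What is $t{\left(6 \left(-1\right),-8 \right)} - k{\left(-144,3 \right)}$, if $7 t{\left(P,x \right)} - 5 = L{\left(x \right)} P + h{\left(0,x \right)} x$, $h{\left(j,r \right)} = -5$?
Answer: $- \frac{474}{7} \approx -67.714$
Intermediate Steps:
$L{\left(I \right)} = -2 + I^{2}$ ($L{\left(I \right)} = -2 + \left(I I + 0\right) = -2 + \left(I^{2} + 0\right) = -2 + I^{2}$)
$t{\left(P,x \right)} = \frac{5}{7} - \frac{5 x}{7} + \frac{P \left(-2 + x^{2}\right)}{7}$ ($t{\left(P,x \right)} = \frac{5}{7} + \frac{\left(-2 + x^{2}\right) P - 5 x}{7} = \frac{5}{7} + \frac{P \left(-2 + x^{2}\right) - 5 x}{7} = \frac{5}{7} + \frac{- 5 x + P \left(-2 + x^{2}\right)}{7} = \frac{5}{7} + \left(- \frac{5 x}{7} + \frac{P \left(-2 + x^{2}\right)}{7}\right) = \frac{5}{7} - \frac{5 x}{7} + \frac{P \left(-2 + x^{2}\right)}{7}$)
$t{\left(6 \left(-1\right),-8 \right)} - k{\left(-144,3 \right)} = \left(\frac{5}{7} - - \frac{40}{7} + \frac{6 \left(-1\right) \left(-2 + \left(-8\right)^{2}\right)}{7}\right) - 7 \cdot 3 = \left(\frac{5}{7} + \frac{40}{7} + \frac{1}{7} \left(-6\right) \left(-2 + 64\right)\right) - 21 = \left(\frac{5}{7} + \frac{40}{7} + \frac{1}{7} \left(-6\right) 62\right) - 21 = \left(\frac{5}{7} + \frac{40}{7} - \frac{372}{7}\right) - 21 = - \frac{327}{7} - 21 = - \frac{474}{7}$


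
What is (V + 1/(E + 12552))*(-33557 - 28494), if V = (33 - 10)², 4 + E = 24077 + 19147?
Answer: -1830714790839/55772 ≈ -3.2825e+7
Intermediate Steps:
E = 43220 (E = -4 + (24077 + 19147) = -4 + 43224 = 43220)
V = 529 (V = 23² = 529)
(V + 1/(E + 12552))*(-33557 - 28494) = (529 + 1/(43220 + 12552))*(-33557 - 28494) = (529 + 1/55772)*(-62051) = (29503389/55772)*(-62051) = -1830714790839/55772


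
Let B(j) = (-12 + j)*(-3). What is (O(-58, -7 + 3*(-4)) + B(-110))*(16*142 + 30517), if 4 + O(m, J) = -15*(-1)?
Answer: 12361453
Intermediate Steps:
B(j) = 36 - 3*j
O(m, J) = 11 (O(m, J) = -4 - 15*(-1) = -4 + 15 = 11)
(O(-58, -7 + 3*(-4)) + B(-110))*(16*142 + 30517) = (11 + (36 - 3*(-110)))*(16*142 + 30517) = (11 + (36 + 330))*(2272 + 30517) = (11 + 366)*32789 = 377*32789 = 12361453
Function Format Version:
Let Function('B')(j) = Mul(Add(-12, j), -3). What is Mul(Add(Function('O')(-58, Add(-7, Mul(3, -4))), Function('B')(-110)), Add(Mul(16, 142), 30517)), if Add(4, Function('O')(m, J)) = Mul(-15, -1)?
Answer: 12361453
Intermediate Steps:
Function('B')(j) = Add(36, Mul(-3, j))
Function('O')(m, J) = 11 (Function('O')(m, J) = Add(-4, Mul(-15, -1)) = Add(-4, 15) = 11)
Mul(Add(Function('O')(-58, Add(-7, Mul(3, -4))), Function('B')(-110)), Add(Mul(16, 142), 30517)) = Mul(Add(11, Add(36, Mul(-3, -110))), Add(Mul(16, 142), 30517)) = Mul(Add(11, Add(36, 330)), Add(2272, 30517)) = Mul(Add(11, 366), 32789) = Mul(377, 32789) = 12361453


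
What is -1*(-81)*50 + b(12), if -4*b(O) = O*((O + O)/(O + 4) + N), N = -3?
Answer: 8109/2 ≈ 4054.5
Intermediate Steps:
b(O) = -O*(-3 + 2*O/(4 + O))/4 (b(O) = -O*((O + O)/(O + 4) - 3)/4 = -O*((2*O)/(4 + O) - 3)/4 = -O*(2*O/(4 + O) - 3)/4 = -O*(-3 + 2*O/(4 + O))/4)
-1*(-81)*50 + b(12) = -1*(-81)*50 + (¼)*12*(12 + 12)/(4 + 12) = 81*50 + (¼)*12*24/16 = 4050 + (¼)*12*(1/16)*24 = 4050 + 9/2 = 8109/2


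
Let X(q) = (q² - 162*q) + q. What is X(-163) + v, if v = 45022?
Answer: 97834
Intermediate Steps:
X(q) = q² - 161*q
X(-163) + v = -163*(-161 - 163) + 45022 = -163*(-324) + 45022 = 52812 + 45022 = 97834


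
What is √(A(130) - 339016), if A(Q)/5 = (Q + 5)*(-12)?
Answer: 14*I*√1771 ≈ 589.17*I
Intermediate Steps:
A(Q) = -300 - 60*Q (A(Q) = 5*((Q + 5)*(-12)) = 5*((5 + Q)*(-12)) = 5*(-60 - 12*Q) = -300 - 60*Q)
√(A(130) - 339016) = √((-300 - 60*130) - 339016) = √((-300 - 7800) - 339016) = √(-8100 - 339016) = √(-347116) = 14*I*√1771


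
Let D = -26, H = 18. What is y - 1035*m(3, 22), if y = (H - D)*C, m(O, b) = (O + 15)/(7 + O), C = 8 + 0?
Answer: -1511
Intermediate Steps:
C = 8
m(O, b) = (15 + O)/(7 + O)
y = 352 (y = (18 - 1*(-26))*8 = (18 + 26)*8 = 44*8 = 352)
y - 1035*m(3, 22) = 352 - 1035*(15 + 3)/(7 + 3) = 352 - 1035*18/10 = 352 - 207*18/2 = 352 - 1035*9/5 = 352 - 1863 = -1511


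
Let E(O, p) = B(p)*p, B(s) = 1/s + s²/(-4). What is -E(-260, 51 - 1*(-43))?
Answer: 207645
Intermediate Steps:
B(s) = 1/s - s²/4 (B(s) = 1/s + s²*(-¼) = 1/s - s²/4)
E(O, p) = 1 - p³/4 (E(O, p) = ((4 - p³)/(4*p))*p = 1 - p³/4)
-E(-260, 51 - 1*(-43)) = -(1 - (51 - 1*(-43))³/4) = -(1 - (51 + 43)³/4) = -(1 - ¼*94³) = -(1 - ¼*830584) = -(1 - 207646) = -1*(-207645) = 207645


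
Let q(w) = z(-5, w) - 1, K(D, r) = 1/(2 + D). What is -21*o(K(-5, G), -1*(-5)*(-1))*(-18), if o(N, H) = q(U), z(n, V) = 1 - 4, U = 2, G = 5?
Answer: -1512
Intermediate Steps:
z(n, V) = -3
q(w) = -4 (q(w) = -3 - 1 = -4)
o(N, H) = -4
-21*o(K(-5, G), -1*(-5)*(-1))*(-18) = -21*(-4)*(-18) = 84*(-18) = -1512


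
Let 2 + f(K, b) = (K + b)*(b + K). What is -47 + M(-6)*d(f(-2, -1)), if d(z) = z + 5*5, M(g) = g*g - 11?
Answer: 753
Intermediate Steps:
f(K, b) = -2 + (K + b)² (f(K, b) = -2 + (K + b)*(b + K) = -2 + (K + b)*(K + b) = -2 + (K + b)²)
M(g) = -11 + g² (M(g) = g² - 11 = -11 + g²)
d(z) = 25 + z (d(z) = z + 25 = 25 + z)
-47 + M(-6)*d(f(-2, -1)) = -47 + (-11 + (-6)²)*(25 + (-2 + (-2 - 1)²)) = -47 + (-11 + 36)*(25 + (-2 + (-3)²)) = -47 + 25*(25 + (-2 + 9)) = -47 + 25*(25 + 7) = -47 + 25*32 = -47 + 800 = 753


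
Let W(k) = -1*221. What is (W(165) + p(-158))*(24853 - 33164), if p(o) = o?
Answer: 3149869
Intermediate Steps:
W(k) = -221
(W(165) + p(-158))*(24853 - 33164) = (-221 - 158)*(24853 - 33164) = -379*(-8311) = 3149869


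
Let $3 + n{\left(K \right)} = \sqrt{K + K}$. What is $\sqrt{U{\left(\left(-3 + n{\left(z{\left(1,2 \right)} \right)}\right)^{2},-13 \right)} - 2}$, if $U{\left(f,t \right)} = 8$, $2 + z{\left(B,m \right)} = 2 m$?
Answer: $\sqrt{6} \approx 2.4495$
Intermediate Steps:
$z{\left(B,m \right)} = -2 + 2 m$
$n{\left(K \right)} = -3 + \sqrt{2} \sqrt{K}$ ($n{\left(K \right)} = -3 + \sqrt{K + K} = -3 + \sqrt{2 K} = -3 + \sqrt{2} \sqrt{K}$)
$\sqrt{U{\left(\left(-3 + n{\left(z{\left(1,2 \right)} \right)}\right)^{2},-13 \right)} - 2} = \sqrt{8 - 2} = \sqrt{6}$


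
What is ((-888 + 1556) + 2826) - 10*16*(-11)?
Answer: 5254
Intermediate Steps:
((-888 + 1556) + 2826) - 10*16*(-11) = (668 + 2826) - 160*(-11) = 3494 + 1760 = 5254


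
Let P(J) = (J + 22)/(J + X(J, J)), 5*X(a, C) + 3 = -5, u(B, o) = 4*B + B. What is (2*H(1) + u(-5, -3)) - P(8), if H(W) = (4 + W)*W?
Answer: -315/16 ≈ -19.688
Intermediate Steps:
u(B, o) = 5*B
X(a, C) = -8/5 (X(a, C) = -3/5 + (1/5)*(-5) = -3/5 - 1 = -8/5)
H(W) = W*(4 + W)
P(J) = (22 + J)/(-8/5 + J) (P(J) = (J + 22)/(J - 8/5) = (22 + J)/(-8/5 + J))
(2*H(1) + u(-5, -3)) - P(8) = (2*(1*(4 + 1)) + 5*(-5)) - 5*(22 + 8)/(-8 + 5*8) = (2*(1*5) - 25) - 5*30/(-8 + 40) = (2*5 - 25) - 5*30/32 = (10 - 25) - 5*30/32 = -15 - 1*75/16 = -15 - 75/16 = -315/16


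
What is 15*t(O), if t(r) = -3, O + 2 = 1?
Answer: -45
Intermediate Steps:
O = -1 (O = -2 + 1 = -1)
15*t(O) = 15*(-3) = -45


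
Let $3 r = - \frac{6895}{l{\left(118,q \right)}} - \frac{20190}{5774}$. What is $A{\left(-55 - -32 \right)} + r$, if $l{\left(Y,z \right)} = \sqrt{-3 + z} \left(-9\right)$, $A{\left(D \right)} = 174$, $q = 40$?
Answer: $\frac{498973}{2887} + \frac{6895 \sqrt{37}}{999} \approx 214.82$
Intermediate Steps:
$l{\left(Y,z \right)} = - 9 \sqrt{-3 + z}$
$r = - \frac{3365}{2887} + \frac{6895 \sqrt{37}}{999}$ ($r = \frac{- \frac{6895}{\left(-9\right) \sqrt{-3 + 40}} - \frac{20190}{5774}}{3} = \frac{- \frac{6895}{\left(-9\right) \sqrt{37}} - \frac{10095}{2887}}{3} = \frac{- 6895 \left(- \frac{\sqrt{37}}{333}\right) - \frac{10095}{2887}}{3} = \frac{\frac{6895 \sqrt{37}}{333} - \frac{10095}{2887}}{3} = \frac{- \frac{10095}{2887} + \frac{6895 \sqrt{37}}{333}}{3} = - \frac{3365}{2887} + \frac{6895 \sqrt{37}}{999} \approx 40.817$)
$A{\left(-55 - -32 \right)} + r = 174 - \left(\frac{3365}{2887} - \frac{6895 \sqrt{37}}{999}\right) = \frac{498973}{2887} + \frac{6895 \sqrt{37}}{999}$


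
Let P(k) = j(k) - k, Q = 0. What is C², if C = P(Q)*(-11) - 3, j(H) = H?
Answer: 9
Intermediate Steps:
P(k) = 0 (P(k) = k - k = 0)
C = -3 (C = 0*(-11) - 3 = 0 - 3 = -3)
C² = (-3)² = 9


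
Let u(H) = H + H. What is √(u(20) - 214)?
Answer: I*√174 ≈ 13.191*I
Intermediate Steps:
u(H) = 2*H
√(u(20) - 214) = √(2*20 - 214) = √(40 - 214) = √(-174) = I*√174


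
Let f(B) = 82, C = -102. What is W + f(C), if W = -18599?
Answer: -18517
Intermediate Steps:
W + f(C) = -18599 + 82 = -18517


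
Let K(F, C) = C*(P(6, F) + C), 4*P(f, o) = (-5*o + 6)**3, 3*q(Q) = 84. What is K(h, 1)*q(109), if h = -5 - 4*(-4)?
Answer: -823515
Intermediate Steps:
q(Q) = 28 (q(Q) = (1/3)*84 = 28)
P(f, o) = (6 - 5*o)**3/4 (P(f, o) = (-5*o + 6)**3/4 = (6 - 5*o)**3/4)
h = 11 (h = -5 + 16 = 11)
K(F, C) = C*(C - (-6 + 5*F)**3/4) (K(F, C) = C*(-(-6 + 5*F)**3/4 + C) = C*(C - (-6 + 5*F)**3/4))
K(h, 1)*q(109) = ((1/4)*1*(-(-6 + 5*11)**3 + 4*1))*28 = ((1/4)*1*(-(-6 + 55)**3 + 4))*28 = ((1/4)*1*(-1*49**3 + 4))*28 = ((1/4)*1*(-1*117649 + 4))*28 = ((1/4)*1*(-117649 + 4))*28 = ((1/4)*1*(-117645))*28 = -117645/4*28 = -823515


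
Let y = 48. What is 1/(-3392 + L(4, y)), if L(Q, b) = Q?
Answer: -1/3388 ≈ -0.00029516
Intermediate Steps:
1/(-3392 + L(4, y)) = 1/(-3392 + 4) = 1/(-3388) = -1/3388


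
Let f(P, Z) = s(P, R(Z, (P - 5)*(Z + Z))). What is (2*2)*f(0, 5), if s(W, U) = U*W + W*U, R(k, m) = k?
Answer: 0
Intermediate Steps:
s(W, U) = 2*U*W (s(W, U) = U*W + U*W = 2*U*W)
f(P, Z) = 2*P*Z (f(P, Z) = 2*Z*P = 2*P*Z)
(2*2)*f(0, 5) = (2*2)*(2*0*5) = 4*0 = 0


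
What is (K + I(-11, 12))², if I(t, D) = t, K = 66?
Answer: 3025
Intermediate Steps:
(K + I(-11, 12))² = (66 - 11)² = 55² = 3025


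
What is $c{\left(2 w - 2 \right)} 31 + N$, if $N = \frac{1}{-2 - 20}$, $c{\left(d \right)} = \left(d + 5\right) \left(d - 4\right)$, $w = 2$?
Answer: $- \frac{9549}{22} \approx -434.05$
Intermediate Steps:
$c{\left(d \right)} = \left(-4 + d\right) \left(5 + d\right)$ ($c{\left(d \right)} = \left(5 + d\right) \left(-4 + d\right) = \left(-4 + d\right) \left(5 + d\right)$)
$N = - \frac{1}{22}$ ($N = \frac{1}{-22} = - \frac{1}{22} \approx -0.045455$)
$c{\left(2 w - 2 \right)} 31 + N = \left(-20 + \left(2 \cdot 2 - 2\right) + \left(2 \cdot 2 - 2\right)^{2}\right) 31 - \frac{1}{22} = \left(-20 + \left(4 - 2\right) + \left(4 - 2\right)^{2}\right) 31 - \frac{1}{22} = \left(-20 + 2 + 2^{2}\right) 31 - \frac{1}{22} = \left(-20 + 2 + 4\right) 31 - \frac{1}{22} = \left(-14\right) 31 - \frac{1}{22} = -434 - \frac{1}{22} = - \frac{9549}{22}$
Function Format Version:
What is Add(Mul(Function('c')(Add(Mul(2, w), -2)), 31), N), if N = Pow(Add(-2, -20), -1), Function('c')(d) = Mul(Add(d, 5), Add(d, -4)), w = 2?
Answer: Rational(-9549, 22) ≈ -434.05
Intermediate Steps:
Function('c')(d) = Mul(Add(-4, d), Add(5, d)) (Function('c')(d) = Mul(Add(5, d), Add(-4, d)) = Mul(Add(-4, d), Add(5, d)))
N = Rational(-1, 22) (N = Pow(-22, -1) = Rational(-1, 22) ≈ -0.045455)
Add(Mul(Function('c')(Add(Mul(2, w), -2)), 31), N) = Add(Mul(Add(-20, Add(Mul(2, 2), -2), Pow(Add(Mul(2, 2), -2), 2)), 31), Rational(-1, 22)) = Add(Mul(Add(-20, Add(4, -2), Pow(Add(4, -2), 2)), 31), Rational(-1, 22)) = Add(Mul(Add(-20, 2, Pow(2, 2)), 31), Rational(-1, 22)) = Add(Mul(Add(-20, 2, 4), 31), Rational(-1, 22)) = Add(Mul(-14, 31), Rational(-1, 22)) = Add(-434, Rational(-1, 22)) = Rational(-9549, 22)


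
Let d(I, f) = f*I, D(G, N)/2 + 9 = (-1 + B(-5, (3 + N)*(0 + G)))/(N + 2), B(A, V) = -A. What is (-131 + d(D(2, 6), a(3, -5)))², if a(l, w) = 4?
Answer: 39601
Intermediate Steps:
D(G, N) = -18 + 8/(2 + N) (D(G, N) = -18 + 2*((-1 - 1*(-5))/(N + 2)) = -18 + 2*((-1 + 5)/(2 + N)) = -18 + 2*(4/(2 + N)) = -18 + 8/(2 + N))
d(I, f) = I*f
(-131 + d(D(2, 6), a(3, -5)))² = (-131 + (2*(-14 - 9*6)/(2 + 6))*4)² = (-131 + (2*(-14 - 54)/8)*4)² = (-131 + (2*(⅛)*(-68))*4)² = (-131 - 17*4)² = (-131 - 68)² = (-199)² = 39601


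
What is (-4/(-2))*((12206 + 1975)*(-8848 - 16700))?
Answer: -724592376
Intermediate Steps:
(-4/(-2))*((12206 + 1975)*(-8848 - 16700)) = (-4*(-½))*(14181*(-25548)) = 2*(-362296188) = -724592376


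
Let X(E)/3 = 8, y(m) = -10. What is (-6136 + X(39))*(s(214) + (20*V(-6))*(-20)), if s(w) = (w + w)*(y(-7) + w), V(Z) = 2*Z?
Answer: -562988544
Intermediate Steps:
X(E) = 24 (X(E) = 3*8 = 24)
s(w) = 2*w*(-10 + w) (s(w) = (w + w)*(-10 + w) = (2*w)*(-10 + w) = 2*w*(-10 + w))
(-6136 + X(39))*(s(214) + (20*V(-6))*(-20)) = (-6136 + 24)*(2*214*(-10 + 214) + (20*(2*(-6)))*(-20)) = -6112*(2*214*204 + (20*(-12))*(-20)) = -6112*(87312 - 240*(-20)) = -6112*(87312 + 4800) = -6112*92112 = -562988544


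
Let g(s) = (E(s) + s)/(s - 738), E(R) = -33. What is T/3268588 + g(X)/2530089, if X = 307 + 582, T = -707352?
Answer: -67559098188050/312185650048533 ≈ -0.21641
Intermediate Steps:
X = 889
g(s) = (-33 + s)/(-738 + s) (g(s) = (-33 + s)/(s - 738) = (-33 + s)/(-738 + s))
T/3268588 + g(X)/2530089 = -707352/3268588 + ((-33 + 889)/(-738 + 889))/2530089 = -707352*1/3268588 + (856/151)*(1/2530089) = -176838/817147 + ((1/151)*856)*(1/2530089) = -176838/817147 + (856/151)*(1/2530089) = -176838/817147 + 856/382043439 = -67559098188050/312185650048533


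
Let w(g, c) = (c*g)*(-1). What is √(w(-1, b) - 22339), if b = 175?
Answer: 2*I*√5541 ≈ 148.88*I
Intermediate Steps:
w(g, c) = -c*g
√(w(-1, b) - 22339) = √(-1*175*(-1) - 22339) = √(175 - 22339) = √(-22164) = 2*I*√5541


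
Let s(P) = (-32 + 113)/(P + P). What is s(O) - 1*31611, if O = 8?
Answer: -505695/16 ≈ -31606.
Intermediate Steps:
s(P) = 81/(2*P) (s(P) = 81/((2*P)) = 81*(1/(2*P)) = 81/(2*P))
s(O) - 1*31611 = (81/2)/8 - 1*31611 = (81/2)*(1/8) - 31611 = 81/16 - 31611 = -505695/16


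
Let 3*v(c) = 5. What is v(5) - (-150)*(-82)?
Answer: -36895/3 ≈ -12298.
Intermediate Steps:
v(c) = 5/3 (v(c) = (⅓)*5 = 5/3)
v(5) - (-150)*(-82) = 5/3 - (-150)*(-82) = 5/3 - 150*82 = 5/3 - 12300 = -36895/3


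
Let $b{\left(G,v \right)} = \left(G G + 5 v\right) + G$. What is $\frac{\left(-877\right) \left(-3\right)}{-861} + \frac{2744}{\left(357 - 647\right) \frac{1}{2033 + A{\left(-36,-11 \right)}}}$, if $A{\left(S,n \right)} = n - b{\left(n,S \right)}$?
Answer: $- \frac{823881453}{41615} \approx -19798.0$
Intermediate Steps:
$b{\left(G,v \right)} = G + G^{2} + 5 v$ ($b{\left(G,v \right)} = \left(G^{2} + 5 v\right) + G = G + G^{2} + 5 v$)
$A{\left(S,n \right)} = - n^{2} - 5 S$ ($A{\left(S,n \right)} = n - \left(n + n^{2} + 5 S\right) = - n^{2} - 5 S$)
$\frac{\left(-877\right) \left(-3\right)}{-861} + \frac{2744}{\left(357 - 647\right) \frac{1}{2033 + A{\left(-36,-11 \right)}}} = \frac{\left(-877\right) \left(-3\right)}{-861} + \frac{2744}{\left(357 - 647\right) \frac{1}{2033 - -59}} = 2631 \left(- \frac{1}{861}\right) + \frac{2744}{\left(-290\right) \frac{1}{2033 + \left(\left(-1\right) 121 + 180\right)}} = - \frac{877}{287} + \frac{2744}{\left(-290\right) \frac{1}{2033 + \left(-121 + 180\right)}} = - \frac{877}{287} + \frac{2744}{\left(-290\right) \frac{1}{2033 + 59}} = - \frac{877}{287} + \frac{2744}{\left(-290\right) \frac{1}{2092}} = - \frac{877}{287} + \frac{2744}{- \frac{145}{1046}} = - \frac{877}{287} + 2744 \left(- \frac{1046}{145}\right) = - \frac{877}{287} - \frac{2870224}{145} = - \frac{823881453}{41615}$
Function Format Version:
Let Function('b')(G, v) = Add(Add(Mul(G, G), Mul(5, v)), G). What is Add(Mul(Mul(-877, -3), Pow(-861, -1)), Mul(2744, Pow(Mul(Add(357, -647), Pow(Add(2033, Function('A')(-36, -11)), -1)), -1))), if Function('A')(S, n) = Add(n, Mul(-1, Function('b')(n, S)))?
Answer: Rational(-823881453, 41615) ≈ -19798.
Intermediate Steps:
Function('b')(G, v) = Add(G, Pow(G, 2), Mul(5, v)) (Function('b')(G, v) = Add(Add(Pow(G, 2), Mul(5, v)), G) = Add(G, Pow(G, 2), Mul(5, v)))
Function('A')(S, n) = Add(Mul(-1, Pow(n, 2)), Mul(-5, S)) (Function('A')(S, n) = Add(n, Mul(-1, Add(n, Pow(n, 2), Mul(5, S)))) = Add(n, Add(Mul(-1, n), Mul(-1, Pow(n, 2)), Mul(-5, S))) = Add(Mul(-1, Pow(n, 2)), Mul(-5, S)))
Add(Mul(Mul(-877, -3), Pow(-861, -1)), Mul(2744, Pow(Mul(Add(357, -647), Pow(Add(2033, Function('A')(-36, -11)), -1)), -1))) = Add(Mul(Mul(-877, -3), Pow(-861, -1)), Mul(2744, Pow(Mul(Add(357, -647), Pow(Add(2033, Add(Mul(-1, Pow(-11, 2)), Mul(-5, -36))), -1)), -1))) = Add(Mul(2631, Rational(-1, 861)), Mul(2744, Pow(Mul(-290, Pow(Add(2033, Add(Mul(-1, 121), 180)), -1)), -1))) = Add(Rational(-877, 287), Mul(2744, Pow(Mul(-290, Pow(Add(2033, Add(-121, 180)), -1)), -1))) = Add(Rational(-877, 287), Mul(2744, Pow(Mul(-290, Pow(Add(2033, 59), -1)), -1))) = Add(Rational(-877, 287), Mul(2744, Pow(Mul(-290, Pow(2092, -1)), -1))) = Add(Rational(-877, 287), Mul(2744, Pow(Mul(-290, Rational(1, 2092)), -1))) = Add(Rational(-877, 287), Mul(2744, Pow(Rational(-145, 1046), -1))) = Add(Rational(-877, 287), Mul(2744, Rational(-1046, 145))) = Add(Rational(-877, 287), Rational(-2870224, 145)) = Rational(-823881453, 41615)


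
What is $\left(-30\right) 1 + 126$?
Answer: $96$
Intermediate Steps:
$\left(-30\right) 1 + 126 = -30 + 126 = 96$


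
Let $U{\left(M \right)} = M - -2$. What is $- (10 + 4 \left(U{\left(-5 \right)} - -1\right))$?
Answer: $-2$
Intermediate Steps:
$U{\left(M \right)} = 2 + M$ ($U{\left(M \right)} = M + 2 = 2 + M$)
$- (10 + 4 \left(U{\left(-5 \right)} - -1\right)) = - (10 + 4 \left(\left(2 - 5\right) - -1\right)) = - (10 + 4 \left(-3 + 1\right)) = - (10 + 4 \left(-2\right)) = - (10 - 8) = \left(-1\right) 2 = -2$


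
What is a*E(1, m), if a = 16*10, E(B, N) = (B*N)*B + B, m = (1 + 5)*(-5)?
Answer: -4640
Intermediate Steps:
m = -30 (m = 6*(-5) = -30)
E(B, N) = B + N*B² (E(B, N) = N*B² + B = B + N*B²)
a = 160
a*E(1, m) = 160*(1*(1 + 1*(-30))) = 160*(1*(1 - 30)) = 160*(1*(-29)) = 160*(-29) = -4640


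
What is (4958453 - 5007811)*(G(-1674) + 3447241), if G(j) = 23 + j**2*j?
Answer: 231368722708080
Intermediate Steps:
G(j) = 23 + j**3
(4958453 - 5007811)*(G(-1674) + 3447241) = (4958453 - 5007811)*((23 + (-1674)**3) + 3447241) = -49358*((23 - 4691010024) + 3447241) = -49358*(-4691010001 + 3447241) = -49358*(-4687562760) = 231368722708080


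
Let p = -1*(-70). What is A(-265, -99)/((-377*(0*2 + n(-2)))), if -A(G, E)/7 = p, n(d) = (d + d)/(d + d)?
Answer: 490/377 ≈ 1.2997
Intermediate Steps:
p = 70
n(d) = 1 (n(d) = (2*d)/((2*d)) = (2*d)*(1/(2*d)) = 1)
A(G, E) = -490 (A(G, E) = -7*70 = -490)
A(-265, -99)/((-377*(0*2 + n(-2)))) = -490*(-1/(377*(0*2 + 1))) = -490*(-1/(377*(0 + 1))) = -490/((-377*1)) = -490/(-377) = -490*(-1/377) = 490/377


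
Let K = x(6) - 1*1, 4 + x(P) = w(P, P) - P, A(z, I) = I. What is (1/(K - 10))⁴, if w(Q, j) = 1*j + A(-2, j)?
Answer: 1/6561 ≈ 0.00015242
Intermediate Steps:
w(Q, j) = 2*j (w(Q, j) = 1*j + j = j + j = 2*j)
x(P) = -4 + P (x(P) = -4 + (2*P - P) = -4 + P)
K = 1 (K = (-4 + 6) - 1*1 = 2 - 1 = 1)
(1/(K - 10))⁴ = (1/(1 - 10))⁴ = (1/(-9))⁴ = (-⅑)⁴ = 1/6561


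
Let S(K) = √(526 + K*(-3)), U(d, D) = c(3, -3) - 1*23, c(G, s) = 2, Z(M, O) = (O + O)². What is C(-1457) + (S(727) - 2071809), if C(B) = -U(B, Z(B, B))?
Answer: -2071788 + I*√1655 ≈ -2.0718e+6 + 40.682*I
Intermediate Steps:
Z(M, O) = 4*O² (Z(M, O) = (2*O)² = 4*O²)
U(d, D) = -21 (U(d, D) = 2 - 1*23 = 2 - 23 = -21)
S(K) = √(526 - 3*K)
C(B) = 21 (C(B) = -1*(-21) = 21)
C(-1457) + (S(727) - 2071809) = 21 + (√(526 - 3*727) - 2071809) = 21 + (√(526 - 2181) - 2071809) = 21 + (√(-1655) - 2071809) = 21 + (I*√1655 - 2071809) = 21 + (-2071809 + I*√1655) = -2071788 + I*√1655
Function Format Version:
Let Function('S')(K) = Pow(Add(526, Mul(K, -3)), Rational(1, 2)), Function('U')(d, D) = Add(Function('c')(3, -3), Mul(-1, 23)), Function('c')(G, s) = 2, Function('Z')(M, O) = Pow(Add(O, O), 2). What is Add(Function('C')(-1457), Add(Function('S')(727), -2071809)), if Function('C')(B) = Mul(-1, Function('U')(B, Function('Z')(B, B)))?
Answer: Add(-2071788, Mul(I, Pow(1655, Rational(1, 2)))) ≈ Add(-2.0718e+6, Mul(40.682, I))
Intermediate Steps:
Function('Z')(M, O) = Mul(4, Pow(O, 2)) (Function('Z')(M, O) = Pow(Mul(2, O), 2) = Mul(4, Pow(O, 2)))
Function('U')(d, D) = -21 (Function('U')(d, D) = Add(2, Mul(-1, 23)) = Add(2, -23) = -21)
Function('S')(K) = Pow(Add(526, Mul(-3, K)), Rational(1, 2))
Function('C')(B) = 21 (Function('C')(B) = Mul(-1, -21) = 21)
Add(Function('C')(-1457), Add(Function('S')(727), -2071809)) = Add(21, Add(Pow(Add(526, Mul(-3, 727)), Rational(1, 2)), -2071809)) = Add(21, Add(Pow(Add(526, -2181), Rational(1, 2)), -2071809)) = Add(21, Add(Pow(-1655, Rational(1, 2)), -2071809)) = Add(21, Add(Mul(I, Pow(1655, Rational(1, 2))), -2071809)) = Add(21, Add(-2071809, Mul(I, Pow(1655, Rational(1, 2))))) = Add(-2071788, Mul(I, Pow(1655, Rational(1, 2))))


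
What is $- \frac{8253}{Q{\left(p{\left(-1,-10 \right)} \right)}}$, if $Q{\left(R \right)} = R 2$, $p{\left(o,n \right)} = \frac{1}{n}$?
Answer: $41265$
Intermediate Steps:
$Q{\left(R \right)} = 2 R$
$- \frac{8253}{Q{\left(p{\left(-1,-10 \right)} \right)}} = - \frac{8253}{2 \frac{1}{-10}} = - \frac{8253}{2 \left(- \frac{1}{10}\right)} = - \frac{8253}{- \frac{1}{5}} = \left(-8253\right) \left(-5\right) = 41265$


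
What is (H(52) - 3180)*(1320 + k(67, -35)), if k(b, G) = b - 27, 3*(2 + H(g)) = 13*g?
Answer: -12063200/3 ≈ -4.0211e+6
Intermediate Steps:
H(g) = -2 + 13*g/3 (H(g) = -2 + (13*g)/3 = -2 + 13*g/3)
k(b, G) = -27 + b
(H(52) - 3180)*(1320 + k(67, -35)) = ((-2 + (13/3)*52) - 3180)*(1320 + (-27 + 67)) = ((-2 + 676/3) - 3180)*(1320 + 40) = (670/3 - 3180)*1360 = -8870/3*1360 = -12063200/3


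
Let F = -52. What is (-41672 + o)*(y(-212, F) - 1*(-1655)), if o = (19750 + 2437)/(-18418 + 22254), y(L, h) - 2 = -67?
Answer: -127066125975/1918 ≈ -6.6249e+7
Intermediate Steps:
y(L, h) = -65 (y(L, h) = 2 - 67 = -65)
o = 22187/3836 ≈ 5.7839
(-41672 + o)*(y(-212, F) - 1*(-1655)) = (-41672 + 22187/3836)*(-65 - 1*(-1655)) = -159831605*(-65 + 1655)/3836 = -159831605/3836*1590 = -127066125975/1918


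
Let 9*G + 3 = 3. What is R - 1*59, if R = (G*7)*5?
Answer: -59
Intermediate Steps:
G = 0 (G = -1/3 + (1/9)*3 = -1/3 + 1/3 = 0)
R = 0 (R = (0*7)*5 = 0*5 = 0)
R - 1*59 = 0 - 1*59 = 0 - 59 = -59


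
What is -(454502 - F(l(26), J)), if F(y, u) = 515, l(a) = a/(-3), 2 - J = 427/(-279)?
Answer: -453987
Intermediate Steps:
J = 985/279 (J = 2 - 427/(-279) = 2 - 427*(-1)/279 = 2 - 1*(-427/279) = 2 + 427/279 = 985/279 ≈ 3.5305)
l(a) = -a/3 (l(a) = a*(-⅓) = -a/3)
-(454502 - F(l(26), J)) = -(454502 - 1*515) = -(454502 - 515) = -1*453987 = -453987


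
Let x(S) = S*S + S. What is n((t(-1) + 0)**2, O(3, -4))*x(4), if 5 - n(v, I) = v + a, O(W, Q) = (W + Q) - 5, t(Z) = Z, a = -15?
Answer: 380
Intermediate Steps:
x(S) = S + S**2 (x(S) = S**2 + S = S + S**2)
O(W, Q) = -5 + Q + W (O(W, Q) = (Q + W) - 5 = -5 + Q + W)
n(v, I) = 20 - v (n(v, I) = 5 - (v - 15) = 5 - (-15 + v) = 5 + (15 - v) = 20 - v)
n((t(-1) + 0)**2, O(3, -4))*x(4) = (20 - (-1 + 0)**2)*(4*(1 + 4)) = (20 - 1*(-1)**2)*(4*5) = (20 - 1*1)*20 = (20 - 1)*20 = 19*20 = 380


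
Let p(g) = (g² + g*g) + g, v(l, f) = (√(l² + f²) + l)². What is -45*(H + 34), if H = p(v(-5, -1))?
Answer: -471915 + 92250*√26 ≈ -1530.4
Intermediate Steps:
v(l, f) = (l + √(f² + l²))² (v(l, f) = (√(f² + l²) + l)² = (l + √(f² + l²))²)
p(g) = g + 2*g² (p(g) = (g² + g²) + g = 2*g² + g = g + 2*g²)
H = (-5 + √26)²*(1 + 2*(-5 + √26)²) (H = (-5 + √((-1)² + (-5)²))²*(1 + 2*(-5 + √((-1)² + (-5)²))²) = (-5 + √(1 + 25))²*(1 + 2*(-5 + √(1 + 25))²) = (-5 + √26)²*(1 + 2*(-5 + √26)²) ≈ 0.0099971)
-45*(H + 34) = -45*((10453 - 2050*√26) + 34) = -45*(10487 - 2050*√26) = -471915 + 92250*√26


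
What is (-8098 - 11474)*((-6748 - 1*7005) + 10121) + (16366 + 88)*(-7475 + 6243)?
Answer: 50814176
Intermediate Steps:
(-8098 - 11474)*((-6748 - 1*7005) + 10121) + (16366 + 88)*(-7475 + 6243) = -19572*((-6748 - 7005) + 10121) + 16454*(-1232) = -19572*(-13753 + 10121) - 20271328 = -19572*(-3632) - 20271328 = 71085504 - 20271328 = 50814176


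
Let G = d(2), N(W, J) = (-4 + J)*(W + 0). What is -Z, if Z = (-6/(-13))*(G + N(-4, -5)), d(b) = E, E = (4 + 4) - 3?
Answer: -246/13 ≈ -18.923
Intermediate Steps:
E = 5 (E = 8 - 3 = 5)
N(W, J) = W*(-4 + J) (N(W, J) = (-4 + J)*W = W*(-4 + J))
d(b) = 5
G = 5
Z = 246/13 (Z = (-6/(-13))*(5 - 4*(-4 - 5)) = (-6*(-1/13))*(5 - 4*(-9)) = 6*(5 + 36)/13 = (6/13)*41 = 246/13 ≈ 18.923)
-Z = -1*246/13 = -246/13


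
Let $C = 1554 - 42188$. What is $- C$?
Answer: $40634$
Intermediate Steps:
$C = -40634$ ($C = 1554 - 42188 = -40634$)
$- C = \left(-1\right) \left(-40634\right) = 40634$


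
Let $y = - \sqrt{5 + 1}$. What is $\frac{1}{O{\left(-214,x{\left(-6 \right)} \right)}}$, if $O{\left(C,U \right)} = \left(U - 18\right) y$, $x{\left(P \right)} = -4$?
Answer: $\frac{\sqrt{6}}{132} \approx 0.018557$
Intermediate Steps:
$y = - \sqrt{6} \approx -2.4495$
$O{\left(C,U \right)} = - \sqrt{6} \left(-18 + U\right)$ ($O{\left(C,U \right)} = \left(U - 18\right) \left(- \sqrt{6}\right) = \left(-18 + U\right) \left(- \sqrt{6}\right) = - \sqrt{6} \left(-18 + U\right)$)
$\frac{1}{O{\left(-214,x{\left(-6 \right)} \right)}} = \frac{1}{\sqrt{6} \left(18 - -4\right)} = \frac{1}{\sqrt{6} \left(18 + 4\right)} = \frac{1}{\sqrt{6} \cdot 22} = \frac{1}{22 \sqrt{6}} = \frac{\sqrt{6}}{132}$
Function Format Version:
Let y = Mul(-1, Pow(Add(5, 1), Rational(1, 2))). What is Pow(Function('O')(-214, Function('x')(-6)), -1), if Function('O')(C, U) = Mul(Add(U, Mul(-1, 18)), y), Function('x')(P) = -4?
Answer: Mul(Rational(1, 132), Pow(6, Rational(1, 2))) ≈ 0.018557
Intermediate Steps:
y = Mul(-1, Pow(6, Rational(1, 2))) ≈ -2.4495
Function('O')(C, U) = Mul(-1, Pow(6, Rational(1, 2)), Add(-18, U)) (Function('O')(C, U) = Mul(Add(U, Mul(-1, 18)), Mul(-1, Pow(6, Rational(1, 2)))) = Mul(Add(U, -18), Mul(-1, Pow(6, Rational(1, 2)))) = Mul(Add(-18, U), Mul(-1, Pow(6, Rational(1, 2)))) = Mul(-1, Pow(6, Rational(1, 2)), Add(-18, U)))
Pow(Function('O')(-214, Function('x')(-6)), -1) = Pow(Mul(Pow(6, Rational(1, 2)), Add(18, Mul(-1, -4))), -1) = Pow(Mul(Pow(6, Rational(1, 2)), Add(18, 4)), -1) = Pow(Mul(Pow(6, Rational(1, 2)), 22), -1) = Pow(Mul(22, Pow(6, Rational(1, 2))), -1) = Mul(Rational(1, 132), Pow(6, Rational(1, 2)))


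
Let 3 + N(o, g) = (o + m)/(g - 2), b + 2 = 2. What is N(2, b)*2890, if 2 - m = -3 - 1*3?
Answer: -23120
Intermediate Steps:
m = 8 (m = 2 - (-3 - 1*3) = 2 - (-3 - 3) = 2 - 1*(-6) = 2 + 6 = 8)
b = 0 (b = -2 + 2 = 0)
N(o, g) = -3 + (8 + o)/(-2 + g) (N(o, g) = -3 + (o + 8)/(g - 2) = -3 + (8 + o)/(-2 + g))
N(2, b)*2890 = ((14 + 2 - 3*0)/(-2 + 0))*2890 = ((14 + 2 + 0)/(-2))*2890 = -1/2*16*2890 = -8*2890 = -23120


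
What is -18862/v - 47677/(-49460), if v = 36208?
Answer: 99171787/223855960 ≈ 0.44302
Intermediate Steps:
-18862/v - 47677/(-49460) = -18862/36208 - 47677/(-49460) = -18862*1/36208 - 47677*(-1/49460) = -9431/18104 + 47677/49460 = 99171787/223855960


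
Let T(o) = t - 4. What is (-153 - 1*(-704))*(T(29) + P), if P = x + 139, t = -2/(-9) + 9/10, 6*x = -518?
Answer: 2469031/90 ≈ 27434.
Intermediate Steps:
x = -259/3 (x = (1/6)*(-518) = -259/3 ≈ -86.333)
t = 101/90 (t = -2*(-1/9) + 9*(1/10) = 2/9 + 9/10 = 101/90 ≈ 1.1222)
P = 158/3 (P = -259/3 + 139 = 158/3 ≈ 52.667)
T(o) = -259/90 (T(o) = 101/90 - 4 = -259/90)
(-153 - 1*(-704))*(T(29) + P) = (-153 - 1*(-704))*(-259/90 + 158/3) = (-153 + 704)*(4481/90) = 551*(4481/90) = 2469031/90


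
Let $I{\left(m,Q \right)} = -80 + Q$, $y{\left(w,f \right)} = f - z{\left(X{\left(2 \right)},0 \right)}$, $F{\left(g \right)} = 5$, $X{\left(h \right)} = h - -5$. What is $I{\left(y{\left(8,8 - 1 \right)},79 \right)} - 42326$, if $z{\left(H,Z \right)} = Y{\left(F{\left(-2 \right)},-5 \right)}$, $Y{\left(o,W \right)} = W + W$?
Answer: $-42327$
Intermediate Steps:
$X{\left(h \right)} = 5 + h$ ($X{\left(h \right)} = h + 5 = 5 + h$)
$Y{\left(o,W \right)} = 2 W$
$z{\left(H,Z \right)} = -10$ ($z{\left(H,Z \right)} = 2 \left(-5\right) = -10$)
$y{\left(w,f \right)} = 10 + f$ ($y{\left(w,f \right)} = f - -10 = f + 10 = 10 + f$)
$I{\left(y{\left(8,8 - 1 \right)},79 \right)} - 42326 = \left(-80 + 79\right) - 42326 = -1 - 42326 = -42327$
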